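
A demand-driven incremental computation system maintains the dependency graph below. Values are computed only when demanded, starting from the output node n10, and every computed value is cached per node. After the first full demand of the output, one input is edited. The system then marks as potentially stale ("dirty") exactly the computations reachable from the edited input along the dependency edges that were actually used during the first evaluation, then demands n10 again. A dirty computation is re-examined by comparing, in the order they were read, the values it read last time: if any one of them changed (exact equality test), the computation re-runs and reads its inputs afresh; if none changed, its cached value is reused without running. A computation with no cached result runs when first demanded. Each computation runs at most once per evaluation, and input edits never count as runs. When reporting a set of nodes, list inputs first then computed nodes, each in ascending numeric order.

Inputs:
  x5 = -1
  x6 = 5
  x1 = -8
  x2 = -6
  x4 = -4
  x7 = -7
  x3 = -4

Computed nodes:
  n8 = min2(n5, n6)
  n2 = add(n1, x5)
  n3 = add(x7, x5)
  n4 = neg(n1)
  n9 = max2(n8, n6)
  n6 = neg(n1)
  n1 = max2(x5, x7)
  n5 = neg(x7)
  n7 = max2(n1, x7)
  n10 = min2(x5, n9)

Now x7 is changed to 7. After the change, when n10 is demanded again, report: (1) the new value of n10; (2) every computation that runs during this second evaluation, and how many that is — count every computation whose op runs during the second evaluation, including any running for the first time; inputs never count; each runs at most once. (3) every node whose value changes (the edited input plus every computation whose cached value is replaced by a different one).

New value of n10: -7.
Computations that run: n1, n5, n6, n8, n9, n10 — 6 in total.
Values that change: x7, n1, n5, n6, n8, n9, n10.

First evaluation (everything demanded from the output):
  n1 = max2(-1, -7) = -1
  n5 = neg(-7) = 7
  n6 = neg(-1) = 1
  n8 = min2(7, 1) = 1
  n9 = max2(1, 1) = 1
  n10 = min2(-1, 1) = -1

Propagation after the edit:
  n1: runs — x7 -7->7; result 7.
  n5: runs — x7 -7->7; result -7.
  n6: runs — n1 -1->7; result -7.
  n8: runs — n5 7->-7; n6 1->-7; result -7.
  n9: runs — n8 1->-7; n6 1->-7; result -7.
  n10: runs — n9 1->-7; result -7.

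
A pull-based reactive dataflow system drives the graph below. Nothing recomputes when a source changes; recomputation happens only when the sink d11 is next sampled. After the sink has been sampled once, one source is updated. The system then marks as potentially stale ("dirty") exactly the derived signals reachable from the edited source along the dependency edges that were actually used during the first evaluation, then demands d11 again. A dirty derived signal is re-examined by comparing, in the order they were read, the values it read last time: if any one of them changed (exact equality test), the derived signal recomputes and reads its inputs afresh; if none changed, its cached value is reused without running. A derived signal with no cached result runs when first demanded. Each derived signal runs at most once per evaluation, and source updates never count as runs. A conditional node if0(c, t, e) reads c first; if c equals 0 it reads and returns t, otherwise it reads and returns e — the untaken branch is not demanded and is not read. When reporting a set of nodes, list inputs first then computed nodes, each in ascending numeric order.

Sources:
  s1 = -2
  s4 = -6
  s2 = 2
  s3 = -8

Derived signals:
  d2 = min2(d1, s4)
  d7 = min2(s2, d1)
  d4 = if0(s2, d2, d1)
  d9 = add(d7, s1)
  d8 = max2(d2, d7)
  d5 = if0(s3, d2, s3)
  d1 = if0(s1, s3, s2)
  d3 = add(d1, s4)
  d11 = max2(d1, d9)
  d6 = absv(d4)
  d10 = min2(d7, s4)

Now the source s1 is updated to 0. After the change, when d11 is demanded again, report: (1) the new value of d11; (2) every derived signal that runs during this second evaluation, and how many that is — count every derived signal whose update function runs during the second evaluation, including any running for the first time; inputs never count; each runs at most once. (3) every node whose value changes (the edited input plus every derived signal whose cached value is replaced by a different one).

First evaluation (everything demanded from the output):
  d1 = if0(s1=-2 -> else branch s2) = 2
  d7 = min2(2, 2) = 2
  d9 = add(2, -2) = 0
  d11 = max2(2, 0) = 2

Propagation after the edit:
  d1: runs — s1 -2->0; result -8.
  d7: runs — d1 2->-8; result -8.
  d9: runs — d7 2->-8; s1 -2->0; result -8.
  d11: runs — d1 2->-8; d9 0->-8; result -8.

New value of d11: -8.
Derived signals that run: d1, d7, d9, d11 — 4 in total.
Values that change: s1, d1, d7, d9, d11.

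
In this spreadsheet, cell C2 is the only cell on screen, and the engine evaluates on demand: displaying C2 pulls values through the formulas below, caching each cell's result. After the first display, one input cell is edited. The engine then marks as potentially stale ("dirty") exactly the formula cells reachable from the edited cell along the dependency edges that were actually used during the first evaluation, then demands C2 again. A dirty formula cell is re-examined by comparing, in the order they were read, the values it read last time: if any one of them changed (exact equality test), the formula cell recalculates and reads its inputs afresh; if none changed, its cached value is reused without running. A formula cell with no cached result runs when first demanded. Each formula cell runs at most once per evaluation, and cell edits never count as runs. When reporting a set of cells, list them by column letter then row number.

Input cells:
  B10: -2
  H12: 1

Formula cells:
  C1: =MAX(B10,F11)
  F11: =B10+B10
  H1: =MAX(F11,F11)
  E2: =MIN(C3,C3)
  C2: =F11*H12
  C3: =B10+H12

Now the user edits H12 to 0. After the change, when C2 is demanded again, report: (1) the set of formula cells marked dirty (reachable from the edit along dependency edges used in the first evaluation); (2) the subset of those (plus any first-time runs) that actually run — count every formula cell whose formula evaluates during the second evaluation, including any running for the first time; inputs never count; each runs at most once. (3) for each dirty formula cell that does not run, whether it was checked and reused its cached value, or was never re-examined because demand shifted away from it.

Dirty set: C2.
Run set: C2 (1 run).
All dirty formula cells ended up running.

Initial pass — values computed on the first demand:
  F11 = -2 + -2 = -4
  C2 = -4 * 1 = -4

Second demand — change propagation:
  C2: re-runs because H12 1->0; new result 0.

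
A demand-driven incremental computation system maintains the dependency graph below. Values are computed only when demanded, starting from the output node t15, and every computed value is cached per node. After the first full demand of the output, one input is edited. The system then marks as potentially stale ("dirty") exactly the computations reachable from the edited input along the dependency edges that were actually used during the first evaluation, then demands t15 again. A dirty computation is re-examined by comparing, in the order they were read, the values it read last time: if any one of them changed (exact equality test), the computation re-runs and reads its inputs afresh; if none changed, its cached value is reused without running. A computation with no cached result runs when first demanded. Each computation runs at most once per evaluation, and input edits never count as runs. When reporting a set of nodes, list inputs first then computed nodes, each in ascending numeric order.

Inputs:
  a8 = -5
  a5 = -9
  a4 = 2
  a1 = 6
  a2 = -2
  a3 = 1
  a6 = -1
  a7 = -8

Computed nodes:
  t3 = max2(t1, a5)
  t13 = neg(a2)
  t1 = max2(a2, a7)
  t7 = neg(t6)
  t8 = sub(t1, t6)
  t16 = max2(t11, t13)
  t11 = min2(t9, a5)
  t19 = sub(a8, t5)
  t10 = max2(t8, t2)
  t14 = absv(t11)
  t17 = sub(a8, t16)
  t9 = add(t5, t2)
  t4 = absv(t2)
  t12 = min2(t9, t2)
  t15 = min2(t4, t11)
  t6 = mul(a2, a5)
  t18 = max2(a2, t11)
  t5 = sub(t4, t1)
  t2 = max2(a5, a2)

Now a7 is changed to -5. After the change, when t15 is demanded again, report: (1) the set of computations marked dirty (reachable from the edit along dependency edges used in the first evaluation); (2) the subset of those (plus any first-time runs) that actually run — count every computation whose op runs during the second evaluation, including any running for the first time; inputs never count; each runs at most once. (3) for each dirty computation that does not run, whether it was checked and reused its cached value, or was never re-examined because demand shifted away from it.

First evaluation (everything demanded from the output):
  t1 = max2(-2, -8) = -2
  t2 = max2(-9, -2) = -2
  t4 = absv(-2) = 2
  t5 = sub(2, -2) = 4
  t9 = add(4, -2) = 2
  t11 = min2(2, -9) = -9
  t15 = min2(2, -9) = -9

Propagation after the edit:
  t1: runs — a7 -8->-5; result -2 (same value as before).
  t5: checked — values it read are unchanged (t4 unchanged, t1 unchanged); reused cached 4 without running.
  t9: checked — values it read are unchanged (t5 unchanged, t2 unchanged); reused cached 2 without running.
  t11: checked — values it read are unchanged (t9 unchanged, a5 unchanged); reused cached -9 without running.
  t15: checked — values it read are unchanged (t4 unchanged, t11 unchanged); reused cached -9 without running.

Key observation: the change is absorbed at t1 — it re-runs but produces the same value, and the output's value is unchanged.

Marked dirty: t1, t5, t9, t11, t15.
Computations that run: t1 — 1 in total.
Checked but reused from cache: t5, t9, t11, t15.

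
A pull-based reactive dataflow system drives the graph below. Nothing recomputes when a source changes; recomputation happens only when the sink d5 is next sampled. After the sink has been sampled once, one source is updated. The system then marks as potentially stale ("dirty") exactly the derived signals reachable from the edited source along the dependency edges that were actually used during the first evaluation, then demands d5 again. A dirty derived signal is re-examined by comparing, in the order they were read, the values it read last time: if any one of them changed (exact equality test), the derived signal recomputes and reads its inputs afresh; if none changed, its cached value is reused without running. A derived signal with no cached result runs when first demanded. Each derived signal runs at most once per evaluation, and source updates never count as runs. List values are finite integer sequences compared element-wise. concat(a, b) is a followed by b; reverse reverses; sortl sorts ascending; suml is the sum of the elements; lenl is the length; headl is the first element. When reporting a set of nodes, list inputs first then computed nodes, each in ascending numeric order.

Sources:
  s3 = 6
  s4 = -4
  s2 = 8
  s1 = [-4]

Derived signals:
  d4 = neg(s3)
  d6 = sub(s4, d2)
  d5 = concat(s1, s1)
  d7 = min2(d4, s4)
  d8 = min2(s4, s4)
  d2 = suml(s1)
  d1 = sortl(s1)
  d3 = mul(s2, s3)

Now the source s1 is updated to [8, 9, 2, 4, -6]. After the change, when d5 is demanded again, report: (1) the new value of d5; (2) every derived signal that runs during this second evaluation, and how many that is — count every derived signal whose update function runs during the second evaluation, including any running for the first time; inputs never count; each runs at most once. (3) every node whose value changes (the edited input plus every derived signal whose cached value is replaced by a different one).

New value of d5: [8, 9, 2, 4, -6, 8, 9, 2, 4, -6].
Derived signals that run: d5 — 1 in total.
Values that change: s1, d5.

First evaluation (everything demanded from the output):
  d5 = concat([-4], [-4]) = [-4, -4]

Propagation after the edit:
  d5: runs — s1 [-4]->[8, 9, 2, 4, -6]; s1 [-4]->[8, 9, 2, 4, -6]; result [8, 9, 2, 4, -6, 8, 9, 2, 4, -6].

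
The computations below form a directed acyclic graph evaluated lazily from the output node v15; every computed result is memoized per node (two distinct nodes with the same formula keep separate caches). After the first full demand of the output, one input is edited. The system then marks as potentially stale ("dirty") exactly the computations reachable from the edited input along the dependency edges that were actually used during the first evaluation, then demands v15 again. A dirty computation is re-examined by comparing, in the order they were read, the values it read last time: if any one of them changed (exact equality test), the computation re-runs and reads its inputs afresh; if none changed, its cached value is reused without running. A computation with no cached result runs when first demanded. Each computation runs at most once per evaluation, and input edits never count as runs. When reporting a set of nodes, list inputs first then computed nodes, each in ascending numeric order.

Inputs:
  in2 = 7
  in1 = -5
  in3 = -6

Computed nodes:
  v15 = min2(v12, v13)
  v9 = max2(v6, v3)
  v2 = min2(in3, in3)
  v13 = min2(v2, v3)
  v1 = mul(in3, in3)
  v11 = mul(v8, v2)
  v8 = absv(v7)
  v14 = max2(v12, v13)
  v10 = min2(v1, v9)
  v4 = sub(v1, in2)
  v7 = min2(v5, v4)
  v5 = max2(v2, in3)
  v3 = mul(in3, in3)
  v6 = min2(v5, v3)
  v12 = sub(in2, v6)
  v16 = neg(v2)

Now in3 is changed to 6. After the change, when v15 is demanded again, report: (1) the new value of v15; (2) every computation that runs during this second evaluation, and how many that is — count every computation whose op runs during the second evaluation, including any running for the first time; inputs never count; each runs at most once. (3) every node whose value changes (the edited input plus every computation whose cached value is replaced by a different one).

First demand of the output computes:
  v2 = min2(-6, -6) = -6
  v3 = mul(-6, -6) = 36
  v5 = max2(-6, -6) = -6
  v6 = min2(-6, 36) = -6
  v12 = sub(7, -6) = 13
  v13 = min2(-6, 36) = -6
  v15 = min2(13, -6) = -6

After the edit, cleaning proceeds:
  v2: a read changed (in3 -6->6; in3 -6->6) — executes, giving 6.
  v3: a read changed (in3 -6->6; in3 -6->6) — executes, giving 36 — identical to its old value.
  v5: a read changed (v2 -6->6; in3 -6->6) — executes, giving 6.
  v6: a read changed (v5 -6->6) — executes, giving 6.
  v12: a read changed (v6 -6->6) — executes, giving 1.
  v13: a read changed (v2 -6->6) — executes, giving 6.
  v15: a read changed (v12 13->1; v13 -6->6) — executes, giving 1.

Demanding v15 again yields 1.
7 computations run: v2, v3, v5, v6, v12, v13, v15.
The nodes whose values change: in3, v2, v5, v6, v12, v13, v15.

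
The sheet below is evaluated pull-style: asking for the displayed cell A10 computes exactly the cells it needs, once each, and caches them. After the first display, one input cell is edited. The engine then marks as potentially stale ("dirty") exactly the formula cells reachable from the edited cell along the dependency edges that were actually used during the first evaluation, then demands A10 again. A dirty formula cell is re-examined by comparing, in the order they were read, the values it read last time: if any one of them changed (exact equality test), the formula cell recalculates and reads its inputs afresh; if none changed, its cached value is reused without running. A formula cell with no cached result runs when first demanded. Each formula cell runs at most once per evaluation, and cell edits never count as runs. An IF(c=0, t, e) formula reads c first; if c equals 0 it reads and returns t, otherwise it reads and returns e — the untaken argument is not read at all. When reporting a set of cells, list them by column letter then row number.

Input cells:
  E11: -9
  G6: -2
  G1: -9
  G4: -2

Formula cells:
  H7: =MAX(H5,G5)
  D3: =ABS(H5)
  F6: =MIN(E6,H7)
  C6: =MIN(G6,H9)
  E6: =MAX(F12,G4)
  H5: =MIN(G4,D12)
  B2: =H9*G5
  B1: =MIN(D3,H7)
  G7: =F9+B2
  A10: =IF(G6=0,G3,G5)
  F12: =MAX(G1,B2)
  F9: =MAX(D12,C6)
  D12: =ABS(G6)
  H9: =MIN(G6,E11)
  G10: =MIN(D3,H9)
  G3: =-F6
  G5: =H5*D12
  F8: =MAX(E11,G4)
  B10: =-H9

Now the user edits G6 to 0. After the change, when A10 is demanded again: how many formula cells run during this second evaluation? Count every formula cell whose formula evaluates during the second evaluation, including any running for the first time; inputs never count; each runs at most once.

First demand of the output computes:
  D12 = ABS(-2) = 2
  H5 = MIN(-2, 2) = -2
  G5 = -2 * 2 = -4
  A10 = IF(G6=0: G6=-2 -> else branch G5) = -4

After the edit, cleaning proceeds:
  D12: a read changed (G6 -2->0) — executes, giving 0.
  H5: a read changed (D12 2->0) — executes, giving -2 — identical to its old value.
  G5: a read changed (D12 2->0) — executes, giving 0.
  H7: had never run; runs now, result 0.
  H9: had never run; runs now, result -9.
  B2: had never run; runs now, result 0.
  F12: had never run; runs now, result 0.
  E6: had never run; runs now, result 0.
  F6: had never run; runs now, result 0.
  G3: had never run; runs now, result 0.
  A10: a read changed (G6 -2->0; G5 -4->0) — executes, giving 0.

Note the branch switch — B2, E6, F6, F12, G3, H7, H9 had no cache and run now for the first time.

11 formula cells run: A10, B2, D12, E6, F6, F12, G3, G5, H5, H7, H9.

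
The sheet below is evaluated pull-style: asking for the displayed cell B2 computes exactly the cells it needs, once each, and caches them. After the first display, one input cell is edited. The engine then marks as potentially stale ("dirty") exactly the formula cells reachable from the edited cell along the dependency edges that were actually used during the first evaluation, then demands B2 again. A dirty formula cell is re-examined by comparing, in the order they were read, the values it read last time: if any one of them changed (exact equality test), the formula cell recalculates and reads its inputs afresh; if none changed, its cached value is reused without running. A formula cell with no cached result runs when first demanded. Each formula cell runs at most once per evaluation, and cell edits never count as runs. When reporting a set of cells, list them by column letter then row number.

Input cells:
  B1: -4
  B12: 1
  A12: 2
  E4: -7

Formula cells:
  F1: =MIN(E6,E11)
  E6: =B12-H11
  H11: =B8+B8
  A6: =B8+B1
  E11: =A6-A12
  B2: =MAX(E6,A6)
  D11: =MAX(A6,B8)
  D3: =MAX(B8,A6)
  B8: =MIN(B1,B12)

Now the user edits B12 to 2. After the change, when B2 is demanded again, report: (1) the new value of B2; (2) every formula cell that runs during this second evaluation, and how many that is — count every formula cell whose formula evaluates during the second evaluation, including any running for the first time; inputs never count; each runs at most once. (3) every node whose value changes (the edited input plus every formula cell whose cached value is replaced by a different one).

First demand of the output computes:
  B8 = MIN(-4, 1) = -4
  A6 = -4 + -4 = -8
  H11 = -4 + -4 = -8
  E6 = 1 - -8 = 9
  B2 = MAX(9, -8) = 9

After the edit, cleaning proceeds:
  B8: a read changed (B12 1->2) — executes, giving -4 — identical to its old value.
  A6: dirty, but its reads are unchanged (B8 unchanged, B1 unchanged); cached -8 stands.
  H11: dirty, but its reads are unchanged (B8 unchanged, B8 unchanged); cached -8 stands.
  E6: a read changed (B12 1->2) — executes, giving 10.
  B2: a read changed (E6 9->10) — executes, giving 10.

Note where the cutoff bites: A6 is checked, finds nothing changed, and keeps its cache.

Demanding B2 again yields 10.
3 formula cells run: B2, B8, E6.
The nodes whose values change: B2, B12, E6.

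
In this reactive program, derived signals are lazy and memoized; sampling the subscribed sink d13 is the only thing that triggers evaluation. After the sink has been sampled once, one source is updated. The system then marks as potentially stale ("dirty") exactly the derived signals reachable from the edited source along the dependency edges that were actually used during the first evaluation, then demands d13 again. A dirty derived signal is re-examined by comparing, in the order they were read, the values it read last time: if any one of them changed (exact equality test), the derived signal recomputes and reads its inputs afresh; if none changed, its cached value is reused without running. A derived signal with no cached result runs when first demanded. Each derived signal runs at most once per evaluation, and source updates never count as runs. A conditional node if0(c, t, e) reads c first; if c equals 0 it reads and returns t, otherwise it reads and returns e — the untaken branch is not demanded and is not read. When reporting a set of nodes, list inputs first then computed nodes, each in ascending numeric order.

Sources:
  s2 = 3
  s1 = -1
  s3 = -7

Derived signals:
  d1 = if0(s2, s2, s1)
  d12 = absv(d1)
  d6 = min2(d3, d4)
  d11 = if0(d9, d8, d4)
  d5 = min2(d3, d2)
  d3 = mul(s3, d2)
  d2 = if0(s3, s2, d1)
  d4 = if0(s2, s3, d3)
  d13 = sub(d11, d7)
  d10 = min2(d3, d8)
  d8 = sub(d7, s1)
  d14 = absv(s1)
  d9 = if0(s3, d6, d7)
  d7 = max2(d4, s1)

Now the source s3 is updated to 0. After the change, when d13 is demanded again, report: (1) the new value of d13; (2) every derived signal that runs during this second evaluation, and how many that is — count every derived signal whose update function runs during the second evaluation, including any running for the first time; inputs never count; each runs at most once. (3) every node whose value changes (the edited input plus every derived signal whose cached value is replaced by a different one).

First demand of the output computes:
  d1 = if0(s2=3 -> else branch s1) = -1
  d2 = if0(s3=-7 -> else branch d1) = -1
  d3 = mul(-7, -1) = 7
  d4 = if0(s2=3 -> else branch d3) = 7
  d7 = max2(7, -1) = 7
  d9 = if0(s3=-7 -> else branch d7) = 7
  d11 = if0(d9=7 -> else branch d4) = 7
  d13 = sub(7, 7) = 0

After the edit, cleaning proceeds:
  d2: a read changed (s3 -7->0) — executes, giving 3.
  d3: a read changed (s3 -7->0; d2 -1->3) — executes, giving 0.
  d4: a read changed (d3 7->0) — executes, giving 0.
  d6: had never run; runs now, result 0.
  d7: a read changed (d4 7->0) — executes, giving 0.
  d8: had never run; runs now, result 1.
  d9: a read changed (s3 -7->0; d7 7->0) — executes, giving 0.
  d11: a read changed (d9 7->0; d4 7->0) — executes, giving 1.
  d13: a read changed (d11 7->1; d7 7->0) — executes, giving 1.

Note the branch switch — d6, d8 had no cache and run now for the first time.

Demanding d13 again yields 1.
9 derived signals run: d2, d3, d4, d6, d7, d8, d9, d11, d13.
The nodes whose values change: s3, d2, d3, d4, d7, d9, d11, d13.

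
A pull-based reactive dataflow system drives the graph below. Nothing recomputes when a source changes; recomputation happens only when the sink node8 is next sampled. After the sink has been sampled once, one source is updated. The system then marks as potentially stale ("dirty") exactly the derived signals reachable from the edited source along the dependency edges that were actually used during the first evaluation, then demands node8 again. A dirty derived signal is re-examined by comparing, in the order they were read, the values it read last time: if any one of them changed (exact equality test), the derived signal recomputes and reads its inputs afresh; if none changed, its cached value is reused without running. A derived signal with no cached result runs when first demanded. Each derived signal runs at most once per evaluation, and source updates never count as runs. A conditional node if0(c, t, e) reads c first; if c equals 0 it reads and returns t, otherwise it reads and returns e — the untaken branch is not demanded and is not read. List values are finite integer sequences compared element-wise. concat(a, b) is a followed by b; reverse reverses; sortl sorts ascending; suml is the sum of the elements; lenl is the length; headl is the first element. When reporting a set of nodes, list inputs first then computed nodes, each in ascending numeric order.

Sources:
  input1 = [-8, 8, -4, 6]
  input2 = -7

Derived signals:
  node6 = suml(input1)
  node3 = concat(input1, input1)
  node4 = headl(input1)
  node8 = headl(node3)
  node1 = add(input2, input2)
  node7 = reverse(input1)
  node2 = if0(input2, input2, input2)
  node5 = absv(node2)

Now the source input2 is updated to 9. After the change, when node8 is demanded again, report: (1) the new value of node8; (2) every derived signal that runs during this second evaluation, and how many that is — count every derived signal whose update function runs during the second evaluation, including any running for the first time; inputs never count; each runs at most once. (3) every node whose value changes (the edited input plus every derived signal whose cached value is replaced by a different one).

New value of node8: -8.
Derived signals that run: none — 0 in total.
Values that change: input2.
Key observation: input2 is never demanded by the output, so the edit triggers no recomputation at all.

First evaluation (everything demanded from the output):
  node3 = concat([-8, 8, -4, 6], [-8, 8, -4, 6]) = [-8, 8, -4, 6, -8, 8, -4, 6]
  node8 = headl([-8, 8, -4, 6, -8, 8, -4, 6]) = -8

Propagation after the edit:
  input2 feeds no computation that the output demands — nothing is marked dirty and nothing runs.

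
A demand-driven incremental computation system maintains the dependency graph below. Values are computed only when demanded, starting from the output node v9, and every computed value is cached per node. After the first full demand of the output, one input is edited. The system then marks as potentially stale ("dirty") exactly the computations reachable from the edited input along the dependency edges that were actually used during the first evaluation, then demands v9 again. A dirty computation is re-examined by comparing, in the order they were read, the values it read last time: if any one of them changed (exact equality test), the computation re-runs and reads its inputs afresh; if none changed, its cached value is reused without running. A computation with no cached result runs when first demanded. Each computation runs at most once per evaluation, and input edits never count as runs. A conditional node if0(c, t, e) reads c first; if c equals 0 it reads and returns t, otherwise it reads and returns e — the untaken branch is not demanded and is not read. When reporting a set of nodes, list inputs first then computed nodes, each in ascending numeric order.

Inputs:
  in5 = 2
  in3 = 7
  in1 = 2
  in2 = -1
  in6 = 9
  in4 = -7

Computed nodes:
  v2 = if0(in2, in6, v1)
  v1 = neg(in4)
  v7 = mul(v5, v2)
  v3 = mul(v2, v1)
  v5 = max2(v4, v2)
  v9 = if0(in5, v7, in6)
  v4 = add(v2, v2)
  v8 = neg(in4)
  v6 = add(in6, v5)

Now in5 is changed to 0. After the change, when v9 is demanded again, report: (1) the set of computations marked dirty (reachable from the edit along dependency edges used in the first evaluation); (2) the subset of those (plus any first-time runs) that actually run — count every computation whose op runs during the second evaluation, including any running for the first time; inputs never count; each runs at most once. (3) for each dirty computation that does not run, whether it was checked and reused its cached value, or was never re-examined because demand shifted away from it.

First evaluation (everything demanded from the output):
  v9 = if0(in5=2 -> else branch in6) = 9

Propagation after the edit:
  v1: demanded for the first time — runs, produces 7.
  v2: demanded for the first time — runs, produces 7.
  v4: demanded for the first time — runs, produces 14.
  v5: demanded for the first time — runs, produces 14.
  v7: demanded for the first time — runs, produces 98.
  v9: runs — in5 2->0; result 98.

Key observation: a condition flipped, so demand reaches new nodes — v1, v2, v4, v5, v7 run for the first time.

Marked dirty: v9.
Computations that run: v1, v2, v4, v5, v7, v9 — 6 in total.
Every dirty computation ran.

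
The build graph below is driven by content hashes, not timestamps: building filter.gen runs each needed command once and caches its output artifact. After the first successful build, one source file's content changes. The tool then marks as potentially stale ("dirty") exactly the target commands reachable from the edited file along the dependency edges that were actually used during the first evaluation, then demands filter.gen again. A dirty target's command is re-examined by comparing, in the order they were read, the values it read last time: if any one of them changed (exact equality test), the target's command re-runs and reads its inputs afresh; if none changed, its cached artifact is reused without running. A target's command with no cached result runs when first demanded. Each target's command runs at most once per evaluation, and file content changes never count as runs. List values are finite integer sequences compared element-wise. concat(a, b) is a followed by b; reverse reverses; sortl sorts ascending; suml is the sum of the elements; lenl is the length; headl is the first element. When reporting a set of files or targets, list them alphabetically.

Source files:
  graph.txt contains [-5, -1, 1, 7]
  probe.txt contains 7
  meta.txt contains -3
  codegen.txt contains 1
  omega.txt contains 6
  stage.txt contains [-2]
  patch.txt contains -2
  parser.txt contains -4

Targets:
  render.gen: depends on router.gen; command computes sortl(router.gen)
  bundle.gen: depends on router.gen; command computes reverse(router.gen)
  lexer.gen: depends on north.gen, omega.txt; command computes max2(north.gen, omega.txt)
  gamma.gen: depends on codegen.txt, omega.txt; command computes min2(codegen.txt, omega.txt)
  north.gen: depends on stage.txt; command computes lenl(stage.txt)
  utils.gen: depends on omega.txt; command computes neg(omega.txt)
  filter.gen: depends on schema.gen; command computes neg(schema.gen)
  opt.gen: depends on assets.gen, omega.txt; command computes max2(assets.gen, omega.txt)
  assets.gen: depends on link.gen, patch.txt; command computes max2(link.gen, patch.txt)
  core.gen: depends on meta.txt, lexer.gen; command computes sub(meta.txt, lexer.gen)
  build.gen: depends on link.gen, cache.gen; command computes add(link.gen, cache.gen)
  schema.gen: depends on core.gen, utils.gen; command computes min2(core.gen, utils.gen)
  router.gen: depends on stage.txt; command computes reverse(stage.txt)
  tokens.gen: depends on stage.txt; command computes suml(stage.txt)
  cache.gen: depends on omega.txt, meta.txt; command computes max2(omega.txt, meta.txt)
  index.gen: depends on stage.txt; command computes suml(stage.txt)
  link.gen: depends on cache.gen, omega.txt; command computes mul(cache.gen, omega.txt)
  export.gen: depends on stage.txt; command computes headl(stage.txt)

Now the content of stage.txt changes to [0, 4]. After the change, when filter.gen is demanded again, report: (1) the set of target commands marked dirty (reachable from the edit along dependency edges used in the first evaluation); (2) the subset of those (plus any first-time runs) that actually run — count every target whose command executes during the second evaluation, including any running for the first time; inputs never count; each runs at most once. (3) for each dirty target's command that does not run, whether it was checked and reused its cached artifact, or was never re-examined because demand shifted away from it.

Dirty set: core.gen, filter.gen, lexer.gen, north.gen, schema.gen.
Run set: lexer.gen, north.gen (2 run).
Re-examined without running (cache reused): core.gen, filter.gen, schema.gen.
The important point: lexer.gen recomputes to an identical value, and the output ends up unchanged.

Initial pass — values computed on the first demand:
  north.gen = lenl([-2]) = 1
  lexer.gen = max2(1, 6) = 6
  core.gen = sub(-3, 6) = -9
  utils.gen = neg(6) = -6
  schema.gen = min2(-9, -6) = -9
  filter.gen = neg(-9) = 9

Second demand — change propagation:
  north.gen: re-runs because stage.txt [-2]->[0, 4]; new result 2.
  lexer.gen: re-runs because north.gen 1->2; new result 6 (unchanged).
  core.gen: re-examined; everything it read last time is the same (meta.txt unchanged, lexer.gen unchanged) — cache -9 kept, no run.
  schema.gen: re-examined; everything it read last time is the same (core.gen unchanged, utils.gen unchanged) — cache -9 kept, no run.
  filter.gen: re-examined; everything it read last time is the same (schema.gen unchanged) — cache 9 kept, no run.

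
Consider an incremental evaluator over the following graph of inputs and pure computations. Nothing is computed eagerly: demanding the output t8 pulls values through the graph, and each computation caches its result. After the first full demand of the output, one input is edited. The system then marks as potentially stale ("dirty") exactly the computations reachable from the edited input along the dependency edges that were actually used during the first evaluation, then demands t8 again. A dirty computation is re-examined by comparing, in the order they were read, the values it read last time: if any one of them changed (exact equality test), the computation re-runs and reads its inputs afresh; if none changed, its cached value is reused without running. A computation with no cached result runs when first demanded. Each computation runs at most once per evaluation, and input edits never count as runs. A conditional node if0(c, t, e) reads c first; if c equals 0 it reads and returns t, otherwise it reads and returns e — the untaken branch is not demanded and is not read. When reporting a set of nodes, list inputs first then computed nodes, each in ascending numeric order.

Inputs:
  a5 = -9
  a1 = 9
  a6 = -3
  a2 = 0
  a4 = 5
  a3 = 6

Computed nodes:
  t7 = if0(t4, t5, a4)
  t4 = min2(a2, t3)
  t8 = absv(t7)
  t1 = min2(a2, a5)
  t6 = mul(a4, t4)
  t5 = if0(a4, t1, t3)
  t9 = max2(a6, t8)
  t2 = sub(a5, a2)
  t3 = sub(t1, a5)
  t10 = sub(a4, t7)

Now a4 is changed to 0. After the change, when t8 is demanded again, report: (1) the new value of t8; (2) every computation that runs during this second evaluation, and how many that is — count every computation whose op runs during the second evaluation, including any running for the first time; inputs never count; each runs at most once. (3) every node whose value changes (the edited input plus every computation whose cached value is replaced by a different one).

t8 now evaluates to 9.
Run set: t5, t7, t8 (3 run).
Changed values: a4, t5, t7, t8.

Initial pass — values computed on the first demand:
  t1 = min2(0, -9) = -9
  t3 = sub(-9, -9) = 0
  t4 = min2(0, 0) = 0
  t5 = if0(a4=5 -> else branch t3) = 0
  t7 = if0(t4=0 -> then branch t5) = 0
  t8 = absv(0) = 0

Second demand — change propagation:
  t5: re-runs because a4 5->0; new result -9.
  t7: re-runs because t5 0->-9; new result -9.
  t8: re-runs because t7 0->-9; new result 9.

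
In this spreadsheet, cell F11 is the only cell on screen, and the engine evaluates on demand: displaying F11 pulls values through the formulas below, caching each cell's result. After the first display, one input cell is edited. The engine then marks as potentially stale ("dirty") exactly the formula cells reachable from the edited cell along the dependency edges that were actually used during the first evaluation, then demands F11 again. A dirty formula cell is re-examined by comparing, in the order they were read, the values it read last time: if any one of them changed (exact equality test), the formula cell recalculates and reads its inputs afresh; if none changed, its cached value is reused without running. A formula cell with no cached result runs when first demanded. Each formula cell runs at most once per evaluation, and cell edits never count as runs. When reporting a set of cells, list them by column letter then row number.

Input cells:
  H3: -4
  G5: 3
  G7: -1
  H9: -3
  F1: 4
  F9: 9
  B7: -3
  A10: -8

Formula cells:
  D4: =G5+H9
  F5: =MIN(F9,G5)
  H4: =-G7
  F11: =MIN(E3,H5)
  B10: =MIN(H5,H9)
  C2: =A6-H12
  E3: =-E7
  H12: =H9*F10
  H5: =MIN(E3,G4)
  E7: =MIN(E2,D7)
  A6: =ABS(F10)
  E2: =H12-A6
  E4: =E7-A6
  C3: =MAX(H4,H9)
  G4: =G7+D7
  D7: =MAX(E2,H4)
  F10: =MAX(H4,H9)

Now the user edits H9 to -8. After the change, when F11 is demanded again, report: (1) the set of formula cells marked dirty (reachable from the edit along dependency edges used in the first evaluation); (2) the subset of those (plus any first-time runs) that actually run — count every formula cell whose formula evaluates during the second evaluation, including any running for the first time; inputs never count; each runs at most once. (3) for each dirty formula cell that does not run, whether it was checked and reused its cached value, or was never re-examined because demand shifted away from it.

Initial pass — values computed on the first demand:
  H4 = -(-1) = 1
  F10 = MAX(1, -3) = 1
  A6 = ABS(1) = 1
  H12 = -3 * 1 = -3
  E2 = -3 - 1 = -4
  D7 = MAX(-4, 1) = 1
  E7 = MIN(-4, 1) = -4
  E3 = -(-4) = 4
  G4 = -1 + 1 = 0
  H5 = MIN(4, 0) = 0
  F11 = MIN(4, 0) = 0

Second demand — change propagation:
  F10: re-runs because H9 -3->-8; new result 1 (unchanged).
  A6: re-examined; everything it read last time is the same (F10 unchanged) — cache 1 kept, no run.
  H12: re-runs because H9 -3->-8; new result -8.
  E2: re-runs because H12 -3->-8; new result -9.
  D7: re-runs because E2 -4->-9; new result 1 (unchanged).
  E7: re-runs because E2 -4->-9; new result -9.
  E3: re-runs because E7 -4->-9; new result 9.
  G4: re-examined; everything it read last time is the same (G7 unchanged, D7 unchanged) — cache 0 kept, no run.
  H5: re-runs because E3 4->9; new result 0 (unchanged).
  F11: re-runs because E3 4->9; new result 0 (unchanged).

The important point: at A6 every value read last time is unchanged, so the dirty flag clears without a run.

Dirty set: A6, D7, E2, E3, E7, F10, F11, G4, H5, H12.
Run set: D7, E2, E3, E7, F10, F11, H5, H12 (8 run).
Re-examined without running (cache reused): A6, G4.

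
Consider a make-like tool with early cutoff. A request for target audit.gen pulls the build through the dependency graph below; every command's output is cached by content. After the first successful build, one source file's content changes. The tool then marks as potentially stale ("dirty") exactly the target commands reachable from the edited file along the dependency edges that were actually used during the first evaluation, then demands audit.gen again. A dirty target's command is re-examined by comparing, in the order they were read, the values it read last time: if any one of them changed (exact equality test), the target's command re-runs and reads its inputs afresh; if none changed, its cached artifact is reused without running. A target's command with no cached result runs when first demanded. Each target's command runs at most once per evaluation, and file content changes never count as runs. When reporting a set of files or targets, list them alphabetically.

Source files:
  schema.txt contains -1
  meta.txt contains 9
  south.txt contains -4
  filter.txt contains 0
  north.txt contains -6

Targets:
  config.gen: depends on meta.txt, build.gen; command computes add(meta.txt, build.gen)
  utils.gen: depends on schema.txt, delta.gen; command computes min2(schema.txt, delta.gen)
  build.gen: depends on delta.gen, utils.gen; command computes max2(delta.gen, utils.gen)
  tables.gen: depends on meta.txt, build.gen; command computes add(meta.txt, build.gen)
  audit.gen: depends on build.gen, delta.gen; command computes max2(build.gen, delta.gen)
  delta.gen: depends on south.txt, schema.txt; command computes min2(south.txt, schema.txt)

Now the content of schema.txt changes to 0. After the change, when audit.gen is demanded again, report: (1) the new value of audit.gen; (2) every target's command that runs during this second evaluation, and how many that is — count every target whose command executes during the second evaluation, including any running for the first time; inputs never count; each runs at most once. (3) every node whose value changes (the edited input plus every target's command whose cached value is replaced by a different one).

First demand of the output computes:
  delta.gen = min2(-4, -1) = -4
  utils.gen = min2(-1, -4) = -4
  build.gen = max2(-4, -4) = -4
  audit.gen = max2(-4, -4) = -4

After the edit, cleaning proceeds:
  delta.gen: a read changed (schema.txt -1->0) — executes, giving -4 — identical to its old value.
  utils.gen: a read changed (schema.txt -1->0) — executes, giving -4 — identical to its old value.
  build.gen: dirty, but its reads are unchanged (delta.gen unchanged, utils.gen unchanged); cached -4 stands.
  audit.gen: dirty, but its reads are unchanged (build.gen unchanged, delta.gen unchanged); cached -4 stands.

Note where the cutoff bites: build.gen is checked, finds nothing changed, and keeps its cache.

Demanding audit.gen again yields -4.
2 target commands run: delta.gen, utils.gen.
The nodes whose values change: schema.txt.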